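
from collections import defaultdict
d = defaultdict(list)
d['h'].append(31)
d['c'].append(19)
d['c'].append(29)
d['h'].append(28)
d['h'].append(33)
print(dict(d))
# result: {'h': [31, 28, 33], 'c': [19, 29]}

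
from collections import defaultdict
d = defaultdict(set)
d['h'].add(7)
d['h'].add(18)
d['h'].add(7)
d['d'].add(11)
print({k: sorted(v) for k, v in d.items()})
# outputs {'h': [7, 18], 'd': [11]}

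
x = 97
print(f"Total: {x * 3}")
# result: Total: 291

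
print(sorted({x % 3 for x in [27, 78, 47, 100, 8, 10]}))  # [0, 1, 2]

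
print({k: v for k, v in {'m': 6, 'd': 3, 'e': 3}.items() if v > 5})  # {'m': 6}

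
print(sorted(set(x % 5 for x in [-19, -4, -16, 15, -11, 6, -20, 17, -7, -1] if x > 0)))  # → [0, 1, 2]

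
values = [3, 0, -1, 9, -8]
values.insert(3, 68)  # [3, 0, -1, 68, 9, -8]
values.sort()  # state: [-8, -1, 0, 3, 9, 68]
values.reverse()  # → [68, 9, 3, 0, -1, -8]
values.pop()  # -8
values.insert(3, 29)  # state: [68, 9, 3, 29, 0, -1]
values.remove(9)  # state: [68, 3, 29, 0, -1]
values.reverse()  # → [-1, 0, 29, 3, 68]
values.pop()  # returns 68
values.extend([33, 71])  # [-1, 0, 29, 3, 33, 71]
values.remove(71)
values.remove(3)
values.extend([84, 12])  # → [-1, 0, 29, 33, 84, 12]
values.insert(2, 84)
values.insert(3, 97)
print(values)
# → [-1, 0, 84, 97, 29, 33, 84, 12]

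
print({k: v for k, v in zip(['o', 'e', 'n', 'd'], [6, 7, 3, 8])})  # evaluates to {'o': 6, 'e': 7, 'n': 3, 'd': 8}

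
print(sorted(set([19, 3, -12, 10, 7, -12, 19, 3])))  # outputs [-12, 3, 7, 10, 19]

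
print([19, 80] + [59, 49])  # [19, 80, 59, 49]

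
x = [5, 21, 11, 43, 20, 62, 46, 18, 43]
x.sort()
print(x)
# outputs [5, 11, 18, 20, 21, 43, 43, 46, 62]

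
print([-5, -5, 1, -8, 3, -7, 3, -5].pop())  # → -5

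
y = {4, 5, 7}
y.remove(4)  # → {5, 7}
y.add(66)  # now {5, 7, 66}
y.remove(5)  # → {7, 66}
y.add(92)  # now {7, 66, 92}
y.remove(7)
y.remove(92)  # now {66}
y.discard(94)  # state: {66}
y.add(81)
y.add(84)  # {66, 81, 84}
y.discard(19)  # {66, 81, 84}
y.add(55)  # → {55, 66, 81, 84}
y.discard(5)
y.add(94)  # {55, 66, 81, 84, 94}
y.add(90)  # {55, 66, 81, 84, 90, 94}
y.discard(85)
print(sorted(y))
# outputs [55, 66, 81, 84, 90, 94]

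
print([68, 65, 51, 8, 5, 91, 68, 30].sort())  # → None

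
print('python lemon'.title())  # Python Lemon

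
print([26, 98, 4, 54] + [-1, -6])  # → [26, 98, 4, 54, -1, -6]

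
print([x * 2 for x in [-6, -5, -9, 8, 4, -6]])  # [-12, -10, -18, 16, 8, -12]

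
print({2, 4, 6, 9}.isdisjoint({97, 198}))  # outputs True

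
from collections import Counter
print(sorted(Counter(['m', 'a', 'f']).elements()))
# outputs ['a', 'f', 'm']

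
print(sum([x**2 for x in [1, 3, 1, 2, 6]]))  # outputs 51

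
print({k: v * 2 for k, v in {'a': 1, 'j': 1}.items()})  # {'a': 2, 'j': 2}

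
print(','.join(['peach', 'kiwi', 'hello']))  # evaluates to peach,kiwi,hello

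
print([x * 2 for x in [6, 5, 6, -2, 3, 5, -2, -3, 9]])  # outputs [12, 10, 12, -4, 6, 10, -4, -6, 18]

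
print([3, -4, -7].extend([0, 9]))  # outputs None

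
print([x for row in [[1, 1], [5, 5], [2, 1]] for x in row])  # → [1, 1, 5, 5, 2, 1]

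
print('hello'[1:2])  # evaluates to e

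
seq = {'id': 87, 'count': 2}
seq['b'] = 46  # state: {'id': 87, 'count': 2, 'b': 46}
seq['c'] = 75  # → {'id': 87, 'count': 2, 'b': 46, 'c': 75}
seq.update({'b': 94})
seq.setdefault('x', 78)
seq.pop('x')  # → 78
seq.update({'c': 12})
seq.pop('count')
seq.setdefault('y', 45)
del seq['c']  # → {'id': 87, 'b': 94, 'y': 45}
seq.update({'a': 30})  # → {'id': 87, 'b': 94, 'y': 45, 'a': 30}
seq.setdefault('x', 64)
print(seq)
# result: {'id': 87, 'b': 94, 'y': 45, 'a': 30, 'x': 64}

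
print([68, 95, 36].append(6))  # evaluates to None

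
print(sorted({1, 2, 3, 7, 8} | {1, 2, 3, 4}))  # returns [1, 2, 3, 4, 7, 8]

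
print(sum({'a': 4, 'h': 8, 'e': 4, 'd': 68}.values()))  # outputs 84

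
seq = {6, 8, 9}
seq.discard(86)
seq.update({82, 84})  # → {6, 8, 9, 82, 84}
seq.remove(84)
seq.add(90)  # {6, 8, 9, 82, 90}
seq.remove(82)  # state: {6, 8, 9, 90}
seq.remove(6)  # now {8, 9, 90}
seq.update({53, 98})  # {8, 9, 53, 90, 98}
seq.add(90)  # {8, 9, 53, 90, 98}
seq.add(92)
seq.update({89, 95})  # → {8, 9, 53, 89, 90, 92, 95, 98}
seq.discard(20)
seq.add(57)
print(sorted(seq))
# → [8, 9, 53, 57, 89, 90, 92, 95, 98]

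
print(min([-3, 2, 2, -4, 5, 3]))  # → -4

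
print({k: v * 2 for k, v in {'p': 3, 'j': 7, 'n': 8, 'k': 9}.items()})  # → {'p': 6, 'j': 14, 'n': 16, 'k': 18}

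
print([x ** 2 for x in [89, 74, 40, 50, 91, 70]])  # [7921, 5476, 1600, 2500, 8281, 4900]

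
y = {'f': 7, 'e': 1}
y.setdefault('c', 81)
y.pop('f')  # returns 7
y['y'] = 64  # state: {'e': 1, 'c': 81, 'y': 64}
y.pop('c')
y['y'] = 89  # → {'e': 1, 'y': 89}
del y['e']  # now {'y': 89}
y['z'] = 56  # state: {'y': 89, 'z': 56}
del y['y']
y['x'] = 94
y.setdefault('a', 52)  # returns 52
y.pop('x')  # 94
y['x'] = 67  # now {'z': 56, 'a': 52, 'x': 67}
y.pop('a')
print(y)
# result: {'z': 56, 'x': 67}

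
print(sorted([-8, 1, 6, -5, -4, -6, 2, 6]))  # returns [-8, -6, -5, -4, 1, 2, 6, 6]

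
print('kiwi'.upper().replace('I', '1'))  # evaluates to K1W1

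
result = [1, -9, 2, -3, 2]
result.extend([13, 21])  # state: [1, -9, 2, -3, 2, 13, 21]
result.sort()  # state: [-9, -3, 1, 2, 2, 13, 21]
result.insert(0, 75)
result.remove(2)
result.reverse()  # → [21, 13, 2, 1, -3, -9, 75]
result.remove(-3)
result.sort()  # [-9, 1, 2, 13, 21, 75]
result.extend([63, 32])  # [-9, 1, 2, 13, 21, 75, 63, 32]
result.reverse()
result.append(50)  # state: [32, 63, 75, 21, 13, 2, 1, -9, 50]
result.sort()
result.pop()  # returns 75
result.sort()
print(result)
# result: [-9, 1, 2, 13, 21, 32, 50, 63]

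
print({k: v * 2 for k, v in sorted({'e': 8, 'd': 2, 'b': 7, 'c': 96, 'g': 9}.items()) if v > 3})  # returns {'b': 14, 'c': 192, 'e': 16, 'g': 18}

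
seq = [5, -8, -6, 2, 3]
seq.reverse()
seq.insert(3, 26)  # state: [3, 2, -6, 26, -8, 5]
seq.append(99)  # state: [3, 2, -6, 26, -8, 5, 99]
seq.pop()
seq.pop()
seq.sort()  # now [-8, -6, 2, 3, 26]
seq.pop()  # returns 26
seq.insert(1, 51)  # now [-8, 51, -6, 2, 3]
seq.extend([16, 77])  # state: [-8, 51, -6, 2, 3, 16, 77]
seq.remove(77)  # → [-8, 51, -6, 2, 3, 16]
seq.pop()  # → 16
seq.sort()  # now [-8, -6, 2, 3, 51]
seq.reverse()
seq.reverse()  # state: [-8, -6, 2, 3, 51]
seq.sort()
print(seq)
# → [-8, -6, 2, 3, 51]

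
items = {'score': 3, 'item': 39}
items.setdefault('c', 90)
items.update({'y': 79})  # {'score': 3, 'item': 39, 'c': 90, 'y': 79}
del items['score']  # {'item': 39, 'c': 90, 'y': 79}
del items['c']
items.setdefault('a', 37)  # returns 37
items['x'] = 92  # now {'item': 39, 'y': 79, 'a': 37, 'x': 92}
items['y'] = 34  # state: {'item': 39, 'y': 34, 'a': 37, 'x': 92}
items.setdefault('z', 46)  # 46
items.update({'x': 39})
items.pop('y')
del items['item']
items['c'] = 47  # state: {'a': 37, 'x': 39, 'z': 46, 'c': 47}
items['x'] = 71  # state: {'a': 37, 'x': 71, 'z': 46, 'c': 47}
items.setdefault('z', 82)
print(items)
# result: {'a': 37, 'x': 71, 'z': 46, 'c': 47}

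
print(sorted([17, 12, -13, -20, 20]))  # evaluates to [-20, -13, 12, 17, 20]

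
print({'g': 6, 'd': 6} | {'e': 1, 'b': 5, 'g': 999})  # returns {'g': 999, 'd': 6, 'e': 1, 'b': 5}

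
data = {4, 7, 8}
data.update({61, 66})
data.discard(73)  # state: {4, 7, 8, 61, 66}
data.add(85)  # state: {4, 7, 8, 61, 66, 85}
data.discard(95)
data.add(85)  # {4, 7, 8, 61, 66, 85}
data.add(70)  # {4, 7, 8, 61, 66, 70, 85}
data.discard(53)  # {4, 7, 8, 61, 66, 70, 85}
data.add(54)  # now {4, 7, 8, 54, 61, 66, 70, 85}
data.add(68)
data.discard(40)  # {4, 7, 8, 54, 61, 66, 68, 70, 85}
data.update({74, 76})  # {4, 7, 8, 54, 61, 66, 68, 70, 74, 76, 85}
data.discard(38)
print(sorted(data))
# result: [4, 7, 8, 54, 61, 66, 68, 70, 74, 76, 85]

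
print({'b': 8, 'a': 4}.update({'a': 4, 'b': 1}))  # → None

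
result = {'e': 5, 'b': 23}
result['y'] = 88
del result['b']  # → {'e': 5, 'y': 88}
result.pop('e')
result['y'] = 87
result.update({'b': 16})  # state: {'y': 87, 'b': 16}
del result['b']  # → {'y': 87}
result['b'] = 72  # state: {'y': 87, 'b': 72}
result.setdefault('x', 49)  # 49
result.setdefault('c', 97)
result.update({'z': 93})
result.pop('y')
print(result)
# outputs {'b': 72, 'x': 49, 'c': 97, 'z': 93}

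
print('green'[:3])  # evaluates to gre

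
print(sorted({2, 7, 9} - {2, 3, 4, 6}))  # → [7, 9]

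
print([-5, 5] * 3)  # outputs [-5, 5, -5, 5, -5, 5]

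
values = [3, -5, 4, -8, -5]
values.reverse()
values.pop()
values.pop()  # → -5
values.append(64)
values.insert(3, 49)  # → [-5, -8, 4, 49, 64]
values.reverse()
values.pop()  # -5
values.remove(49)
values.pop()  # -8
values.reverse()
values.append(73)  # [4, 64, 73]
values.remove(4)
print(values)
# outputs [64, 73]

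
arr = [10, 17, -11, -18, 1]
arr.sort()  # [-18, -11, 1, 10, 17]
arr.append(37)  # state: [-18, -11, 1, 10, 17, 37]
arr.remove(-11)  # [-18, 1, 10, 17, 37]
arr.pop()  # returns 37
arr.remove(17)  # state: [-18, 1, 10]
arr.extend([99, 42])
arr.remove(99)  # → [-18, 1, 10, 42]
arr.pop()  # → 42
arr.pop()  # 10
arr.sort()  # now [-18, 1]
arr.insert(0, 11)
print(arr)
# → [11, -18, 1]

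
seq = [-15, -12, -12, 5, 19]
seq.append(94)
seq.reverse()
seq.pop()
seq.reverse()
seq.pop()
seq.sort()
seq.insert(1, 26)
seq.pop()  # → 19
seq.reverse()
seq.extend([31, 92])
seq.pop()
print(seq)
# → [5, -12, 26, -12, 31]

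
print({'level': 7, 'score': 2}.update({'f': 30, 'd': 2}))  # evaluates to None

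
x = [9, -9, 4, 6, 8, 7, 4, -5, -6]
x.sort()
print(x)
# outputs [-9, -6, -5, 4, 4, 6, 7, 8, 9]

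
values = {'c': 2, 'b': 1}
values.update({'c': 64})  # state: {'c': 64, 'b': 1}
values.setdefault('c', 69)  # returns 64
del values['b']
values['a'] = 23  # {'c': 64, 'a': 23}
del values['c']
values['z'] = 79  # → {'a': 23, 'z': 79}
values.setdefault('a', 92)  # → 23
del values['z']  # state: {'a': 23}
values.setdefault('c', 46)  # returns 46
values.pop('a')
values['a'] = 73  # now {'c': 46, 'a': 73}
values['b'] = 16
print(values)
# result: {'c': 46, 'a': 73, 'b': 16}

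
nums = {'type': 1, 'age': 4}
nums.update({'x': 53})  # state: {'type': 1, 'age': 4, 'x': 53}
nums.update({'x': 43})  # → {'type': 1, 'age': 4, 'x': 43}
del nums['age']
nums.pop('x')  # 43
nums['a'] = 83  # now {'type': 1, 'a': 83}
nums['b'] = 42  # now {'type': 1, 'a': 83, 'b': 42}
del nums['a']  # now {'type': 1, 'b': 42}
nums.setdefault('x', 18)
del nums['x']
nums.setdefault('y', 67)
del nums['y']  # {'type': 1, 'b': 42}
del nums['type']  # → {'b': 42}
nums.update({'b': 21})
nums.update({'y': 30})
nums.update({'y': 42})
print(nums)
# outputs {'b': 21, 'y': 42}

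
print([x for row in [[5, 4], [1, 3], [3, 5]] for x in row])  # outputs [5, 4, 1, 3, 3, 5]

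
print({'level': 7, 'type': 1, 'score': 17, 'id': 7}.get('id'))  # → 7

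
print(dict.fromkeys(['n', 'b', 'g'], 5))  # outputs {'n': 5, 'b': 5, 'g': 5}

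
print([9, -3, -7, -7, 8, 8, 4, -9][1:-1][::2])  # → [-3, -7, 8]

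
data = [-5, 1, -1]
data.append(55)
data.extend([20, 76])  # [-5, 1, -1, 55, 20, 76]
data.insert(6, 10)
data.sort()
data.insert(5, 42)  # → [-5, -1, 1, 10, 20, 42, 55, 76]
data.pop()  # 76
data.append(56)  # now [-5, -1, 1, 10, 20, 42, 55, 56]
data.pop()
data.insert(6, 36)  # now [-5, -1, 1, 10, 20, 42, 36, 55]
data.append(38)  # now [-5, -1, 1, 10, 20, 42, 36, 55, 38]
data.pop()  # 38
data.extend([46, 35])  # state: [-5, -1, 1, 10, 20, 42, 36, 55, 46, 35]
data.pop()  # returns 35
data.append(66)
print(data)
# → [-5, -1, 1, 10, 20, 42, 36, 55, 46, 66]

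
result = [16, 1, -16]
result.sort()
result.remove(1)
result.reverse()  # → [16, -16]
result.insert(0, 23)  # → [23, 16, -16]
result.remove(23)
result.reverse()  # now [-16, 16]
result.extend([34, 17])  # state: [-16, 16, 34, 17]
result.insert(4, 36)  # [-16, 16, 34, 17, 36]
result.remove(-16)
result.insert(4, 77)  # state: [16, 34, 17, 36, 77]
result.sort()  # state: [16, 17, 34, 36, 77]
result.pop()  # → 77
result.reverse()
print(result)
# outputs [36, 34, 17, 16]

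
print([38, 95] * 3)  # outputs [38, 95, 38, 95, 38, 95]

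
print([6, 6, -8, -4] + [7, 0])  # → [6, 6, -8, -4, 7, 0]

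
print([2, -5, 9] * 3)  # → [2, -5, 9, 2, -5, 9, 2, -5, 9]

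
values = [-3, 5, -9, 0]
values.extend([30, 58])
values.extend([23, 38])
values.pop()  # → 38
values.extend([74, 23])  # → [-3, 5, -9, 0, 30, 58, 23, 74, 23]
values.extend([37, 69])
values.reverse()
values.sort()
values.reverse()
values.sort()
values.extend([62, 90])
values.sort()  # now [-9, -3, 0, 5, 23, 23, 30, 37, 58, 62, 69, 74, 90]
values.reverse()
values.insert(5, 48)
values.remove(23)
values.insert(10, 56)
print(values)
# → [90, 74, 69, 62, 58, 48, 37, 30, 23, 5, 56, 0, -3, -9]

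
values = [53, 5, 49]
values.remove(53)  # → [5, 49]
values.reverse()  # [49, 5]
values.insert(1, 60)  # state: [49, 60, 5]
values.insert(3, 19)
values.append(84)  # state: [49, 60, 5, 19, 84]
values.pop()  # 84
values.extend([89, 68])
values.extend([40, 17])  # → [49, 60, 5, 19, 89, 68, 40, 17]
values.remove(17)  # [49, 60, 5, 19, 89, 68, 40]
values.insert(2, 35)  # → [49, 60, 35, 5, 19, 89, 68, 40]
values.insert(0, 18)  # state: [18, 49, 60, 35, 5, 19, 89, 68, 40]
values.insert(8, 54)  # [18, 49, 60, 35, 5, 19, 89, 68, 54, 40]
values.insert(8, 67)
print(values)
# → [18, 49, 60, 35, 5, 19, 89, 68, 67, 54, 40]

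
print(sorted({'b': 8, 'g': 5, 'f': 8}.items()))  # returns [('b', 8), ('f', 8), ('g', 5)]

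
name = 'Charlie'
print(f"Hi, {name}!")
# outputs Hi, Charlie!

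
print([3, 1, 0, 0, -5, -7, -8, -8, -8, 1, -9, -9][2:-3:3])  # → [0, -7, -8]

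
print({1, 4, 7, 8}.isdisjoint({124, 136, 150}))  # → True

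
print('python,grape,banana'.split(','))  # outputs ['python', 'grape', 'banana']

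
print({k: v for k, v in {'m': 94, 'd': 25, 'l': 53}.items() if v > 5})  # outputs {'m': 94, 'd': 25, 'l': 53}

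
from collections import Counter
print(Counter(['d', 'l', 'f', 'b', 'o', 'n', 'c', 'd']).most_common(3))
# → [('d', 2), ('l', 1), ('f', 1)]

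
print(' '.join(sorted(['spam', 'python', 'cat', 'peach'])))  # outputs cat peach python spam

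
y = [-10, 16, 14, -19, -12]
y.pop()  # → -12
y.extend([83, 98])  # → [-10, 16, 14, -19, 83, 98]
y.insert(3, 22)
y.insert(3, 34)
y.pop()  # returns 98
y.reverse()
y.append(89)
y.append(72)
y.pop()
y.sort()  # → [-19, -10, 14, 16, 22, 34, 83, 89]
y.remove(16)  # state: [-19, -10, 14, 22, 34, 83, 89]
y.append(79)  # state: [-19, -10, 14, 22, 34, 83, 89, 79]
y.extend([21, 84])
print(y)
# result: [-19, -10, 14, 22, 34, 83, 89, 79, 21, 84]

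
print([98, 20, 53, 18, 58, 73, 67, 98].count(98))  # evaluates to 2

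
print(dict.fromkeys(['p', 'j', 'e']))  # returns {'p': None, 'j': None, 'e': None}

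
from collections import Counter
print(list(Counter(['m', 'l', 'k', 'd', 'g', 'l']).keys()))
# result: ['m', 'l', 'k', 'd', 'g']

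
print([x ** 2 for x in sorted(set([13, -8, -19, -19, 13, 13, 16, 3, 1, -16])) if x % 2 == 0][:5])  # [256, 64, 256]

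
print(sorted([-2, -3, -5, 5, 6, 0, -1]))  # [-5, -3, -2, -1, 0, 5, 6]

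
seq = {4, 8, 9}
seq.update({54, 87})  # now {4, 8, 9, 54, 87}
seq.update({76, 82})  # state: {4, 8, 9, 54, 76, 82, 87}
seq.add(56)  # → {4, 8, 9, 54, 56, 76, 82, 87}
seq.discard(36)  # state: {4, 8, 9, 54, 56, 76, 82, 87}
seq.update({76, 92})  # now {4, 8, 9, 54, 56, 76, 82, 87, 92}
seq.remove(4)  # {8, 9, 54, 56, 76, 82, 87, 92}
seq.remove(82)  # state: {8, 9, 54, 56, 76, 87, 92}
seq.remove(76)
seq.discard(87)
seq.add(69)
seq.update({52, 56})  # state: {8, 9, 52, 54, 56, 69, 92}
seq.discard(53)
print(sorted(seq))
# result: [8, 9, 52, 54, 56, 69, 92]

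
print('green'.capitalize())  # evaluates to Green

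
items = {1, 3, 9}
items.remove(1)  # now {3, 9}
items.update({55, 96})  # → {3, 9, 55, 96}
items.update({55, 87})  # {3, 9, 55, 87, 96}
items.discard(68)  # {3, 9, 55, 87, 96}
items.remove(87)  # {3, 9, 55, 96}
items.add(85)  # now {3, 9, 55, 85, 96}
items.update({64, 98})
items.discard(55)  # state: {3, 9, 64, 85, 96, 98}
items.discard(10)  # {3, 9, 64, 85, 96, 98}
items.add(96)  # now {3, 9, 64, 85, 96, 98}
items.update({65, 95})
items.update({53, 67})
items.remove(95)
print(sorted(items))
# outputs [3, 9, 53, 64, 65, 67, 85, 96, 98]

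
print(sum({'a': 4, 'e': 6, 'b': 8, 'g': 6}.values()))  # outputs 24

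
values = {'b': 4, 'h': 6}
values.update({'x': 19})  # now {'b': 4, 'h': 6, 'x': 19}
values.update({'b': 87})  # {'b': 87, 'h': 6, 'x': 19}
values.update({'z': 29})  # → {'b': 87, 'h': 6, 'x': 19, 'z': 29}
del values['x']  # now {'b': 87, 'h': 6, 'z': 29}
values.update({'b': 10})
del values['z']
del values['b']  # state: {'h': 6}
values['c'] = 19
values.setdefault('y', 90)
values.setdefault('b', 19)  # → 19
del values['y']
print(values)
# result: {'h': 6, 'c': 19, 'b': 19}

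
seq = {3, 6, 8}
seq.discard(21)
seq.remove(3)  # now {6, 8}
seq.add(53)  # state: {6, 8, 53}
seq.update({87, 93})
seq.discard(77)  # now {6, 8, 53, 87, 93}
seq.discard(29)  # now {6, 8, 53, 87, 93}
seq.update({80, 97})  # {6, 8, 53, 80, 87, 93, 97}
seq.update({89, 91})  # {6, 8, 53, 80, 87, 89, 91, 93, 97}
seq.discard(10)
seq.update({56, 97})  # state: {6, 8, 53, 56, 80, 87, 89, 91, 93, 97}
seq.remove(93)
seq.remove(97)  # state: {6, 8, 53, 56, 80, 87, 89, 91}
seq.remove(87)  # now {6, 8, 53, 56, 80, 89, 91}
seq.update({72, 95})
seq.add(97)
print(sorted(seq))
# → [6, 8, 53, 56, 72, 80, 89, 91, 95, 97]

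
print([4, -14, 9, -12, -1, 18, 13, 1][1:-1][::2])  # [-14, -12, 18]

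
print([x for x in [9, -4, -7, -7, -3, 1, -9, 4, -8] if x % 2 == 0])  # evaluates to [-4, 4, -8]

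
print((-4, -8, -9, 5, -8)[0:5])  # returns (-4, -8, -9, 5, -8)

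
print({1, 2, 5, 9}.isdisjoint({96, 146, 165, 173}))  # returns True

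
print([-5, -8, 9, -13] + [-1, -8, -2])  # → [-5, -8, 9, -13, -1, -8, -2]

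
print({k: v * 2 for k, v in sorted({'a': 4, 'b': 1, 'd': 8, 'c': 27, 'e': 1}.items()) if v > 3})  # {'a': 8, 'c': 54, 'd': 16}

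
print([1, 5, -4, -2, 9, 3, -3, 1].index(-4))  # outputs 2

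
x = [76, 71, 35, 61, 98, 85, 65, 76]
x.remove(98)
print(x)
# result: [76, 71, 35, 61, 85, 65, 76]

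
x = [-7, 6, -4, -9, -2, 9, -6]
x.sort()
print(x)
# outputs [-9, -7, -6, -4, -2, 6, 9]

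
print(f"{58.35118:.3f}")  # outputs 58.351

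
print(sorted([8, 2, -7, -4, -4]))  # [-7, -4, -4, 2, 8]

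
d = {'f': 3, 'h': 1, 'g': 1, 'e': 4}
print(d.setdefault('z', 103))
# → 103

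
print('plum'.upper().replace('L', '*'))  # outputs P*UM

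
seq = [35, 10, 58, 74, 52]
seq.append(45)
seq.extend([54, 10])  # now [35, 10, 58, 74, 52, 45, 54, 10]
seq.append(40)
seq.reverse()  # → [40, 10, 54, 45, 52, 74, 58, 10, 35]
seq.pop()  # 35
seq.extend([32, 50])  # [40, 10, 54, 45, 52, 74, 58, 10, 32, 50]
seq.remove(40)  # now [10, 54, 45, 52, 74, 58, 10, 32, 50]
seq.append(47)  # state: [10, 54, 45, 52, 74, 58, 10, 32, 50, 47]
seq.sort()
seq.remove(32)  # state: [10, 10, 45, 47, 50, 52, 54, 58, 74]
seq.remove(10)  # [10, 45, 47, 50, 52, 54, 58, 74]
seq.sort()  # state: [10, 45, 47, 50, 52, 54, 58, 74]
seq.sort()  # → [10, 45, 47, 50, 52, 54, 58, 74]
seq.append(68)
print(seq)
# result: [10, 45, 47, 50, 52, 54, 58, 74, 68]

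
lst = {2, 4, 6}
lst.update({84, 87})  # {2, 4, 6, 84, 87}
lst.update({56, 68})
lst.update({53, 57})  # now {2, 4, 6, 53, 56, 57, 68, 84, 87}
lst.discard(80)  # {2, 4, 6, 53, 56, 57, 68, 84, 87}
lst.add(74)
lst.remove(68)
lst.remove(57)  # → {2, 4, 6, 53, 56, 74, 84, 87}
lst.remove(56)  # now {2, 4, 6, 53, 74, 84, 87}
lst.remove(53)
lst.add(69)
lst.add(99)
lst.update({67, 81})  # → {2, 4, 6, 67, 69, 74, 81, 84, 87, 99}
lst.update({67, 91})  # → {2, 4, 6, 67, 69, 74, 81, 84, 87, 91, 99}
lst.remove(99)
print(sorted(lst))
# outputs [2, 4, 6, 67, 69, 74, 81, 84, 87, 91]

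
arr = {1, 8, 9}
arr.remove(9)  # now {1, 8}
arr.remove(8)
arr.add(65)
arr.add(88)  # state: {1, 65, 88}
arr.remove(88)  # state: {1, 65}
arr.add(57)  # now {1, 57, 65}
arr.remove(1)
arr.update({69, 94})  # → {57, 65, 69, 94}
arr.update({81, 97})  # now {57, 65, 69, 81, 94, 97}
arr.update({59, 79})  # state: {57, 59, 65, 69, 79, 81, 94, 97}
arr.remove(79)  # {57, 59, 65, 69, 81, 94, 97}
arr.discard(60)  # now {57, 59, 65, 69, 81, 94, 97}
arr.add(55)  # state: {55, 57, 59, 65, 69, 81, 94, 97}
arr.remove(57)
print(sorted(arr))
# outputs [55, 59, 65, 69, 81, 94, 97]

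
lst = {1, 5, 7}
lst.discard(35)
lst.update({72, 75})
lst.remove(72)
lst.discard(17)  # {1, 5, 7, 75}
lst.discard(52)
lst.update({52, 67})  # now {1, 5, 7, 52, 67, 75}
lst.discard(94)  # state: {1, 5, 7, 52, 67, 75}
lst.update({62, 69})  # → {1, 5, 7, 52, 62, 67, 69, 75}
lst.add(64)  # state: {1, 5, 7, 52, 62, 64, 67, 69, 75}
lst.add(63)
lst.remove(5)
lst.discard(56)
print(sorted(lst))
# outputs [1, 7, 52, 62, 63, 64, 67, 69, 75]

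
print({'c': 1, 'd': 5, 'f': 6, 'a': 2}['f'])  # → 6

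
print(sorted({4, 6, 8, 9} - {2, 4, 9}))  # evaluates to [6, 8]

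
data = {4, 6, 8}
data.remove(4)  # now {6, 8}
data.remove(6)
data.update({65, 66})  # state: {8, 65, 66}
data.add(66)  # {8, 65, 66}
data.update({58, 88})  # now {8, 58, 65, 66, 88}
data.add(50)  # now {8, 50, 58, 65, 66, 88}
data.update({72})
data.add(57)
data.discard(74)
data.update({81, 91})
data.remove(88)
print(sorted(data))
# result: [8, 50, 57, 58, 65, 66, 72, 81, 91]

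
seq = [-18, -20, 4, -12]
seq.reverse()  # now [-12, 4, -20, -18]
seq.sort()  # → [-20, -18, -12, 4]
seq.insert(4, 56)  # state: [-20, -18, -12, 4, 56]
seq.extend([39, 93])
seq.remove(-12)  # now [-20, -18, 4, 56, 39, 93]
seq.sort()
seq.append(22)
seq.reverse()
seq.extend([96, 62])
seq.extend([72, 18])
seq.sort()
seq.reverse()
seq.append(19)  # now [96, 93, 72, 62, 56, 39, 22, 18, 4, -18, -20, 19]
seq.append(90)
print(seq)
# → [96, 93, 72, 62, 56, 39, 22, 18, 4, -18, -20, 19, 90]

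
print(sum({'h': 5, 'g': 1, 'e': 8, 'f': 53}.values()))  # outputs 67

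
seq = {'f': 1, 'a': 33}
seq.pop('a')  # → 33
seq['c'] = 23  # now {'f': 1, 'c': 23}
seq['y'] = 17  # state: {'f': 1, 'c': 23, 'y': 17}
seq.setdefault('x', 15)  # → 15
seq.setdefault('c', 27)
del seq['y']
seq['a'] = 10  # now {'f': 1, 'c': 23, 'x': 15, 'a': 10}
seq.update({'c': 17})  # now {'f': 1, 'c': 17, 'x': 15, 'a': 10}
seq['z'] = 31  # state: {'f': 1, 'c': 17, 'x': 15, 'a': 10, 'z': 31}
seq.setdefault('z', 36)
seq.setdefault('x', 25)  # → 15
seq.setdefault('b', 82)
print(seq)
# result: {'f': 1, 'c': 17, 'x': 15, 'a': 10, 'z': 31, 'b': 82}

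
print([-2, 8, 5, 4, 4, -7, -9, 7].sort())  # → None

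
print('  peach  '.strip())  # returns peach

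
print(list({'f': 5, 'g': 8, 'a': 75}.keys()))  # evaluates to ['f', 'g', 'a']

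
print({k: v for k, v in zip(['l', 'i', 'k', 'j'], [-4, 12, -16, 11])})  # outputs {'l': -4, 'i': 12, 'k': -16, 'j': 11}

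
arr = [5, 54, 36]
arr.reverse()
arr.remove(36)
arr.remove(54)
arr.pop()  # 5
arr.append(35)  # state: [35]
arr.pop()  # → 35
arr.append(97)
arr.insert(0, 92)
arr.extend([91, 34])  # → [92, 97, 91, 34]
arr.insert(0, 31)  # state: [31, 92, 97, 91, 34]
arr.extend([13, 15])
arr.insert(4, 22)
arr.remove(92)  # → [31, 97, 91, 22, 34, 13, 15]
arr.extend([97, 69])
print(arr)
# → [31, 97, 91, 22, 34, 13, 15, 97, 69]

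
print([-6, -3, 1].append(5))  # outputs None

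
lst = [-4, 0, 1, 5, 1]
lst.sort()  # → [-4, 0, 1, 1, 5]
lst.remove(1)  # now [-4, 0, 1, 5]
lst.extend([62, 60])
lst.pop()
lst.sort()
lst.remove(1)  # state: [-4, 0, 5, 62]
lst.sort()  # [-4, 0, 5, 62]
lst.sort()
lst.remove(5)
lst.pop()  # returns 62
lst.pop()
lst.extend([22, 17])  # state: [-4, 22, 17]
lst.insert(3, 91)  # [-4, 22, 17, 91]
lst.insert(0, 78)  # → [78, -4, 22, 17, 91]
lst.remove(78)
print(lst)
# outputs [-4, 22, 17, 91]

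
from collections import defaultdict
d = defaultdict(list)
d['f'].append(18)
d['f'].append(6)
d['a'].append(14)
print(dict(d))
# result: {'f': [18, 6], 'a': [14]}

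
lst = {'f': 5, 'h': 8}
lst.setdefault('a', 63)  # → 63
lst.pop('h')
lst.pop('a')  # 63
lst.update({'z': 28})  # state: {'f': 5, 'z': 28}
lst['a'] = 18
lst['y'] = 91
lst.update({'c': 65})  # {'f': 5, 'z': 28, 'a': 18, 'y': 91, 'c': 65}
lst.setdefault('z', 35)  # 28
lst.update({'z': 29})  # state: {'f': 5, 'z': 29, 'a': 18, 'y': 91, 'c': 65}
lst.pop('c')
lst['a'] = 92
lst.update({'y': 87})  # {'f': 5, 'z': 29, 'a': 92, 'y': 87}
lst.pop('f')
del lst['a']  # {'z': 29, 'y': 87}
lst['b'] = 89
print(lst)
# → {'z': 29, 'y': 87, 'b': 89}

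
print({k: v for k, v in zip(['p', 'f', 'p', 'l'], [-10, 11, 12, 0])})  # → {'p': 12, 'f': 11, 'l': 0}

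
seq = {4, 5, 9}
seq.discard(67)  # {4, 5, 9}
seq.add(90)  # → {4, 5, 9, 90}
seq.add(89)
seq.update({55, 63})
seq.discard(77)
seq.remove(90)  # {4, 5, 9, 55, 63, 89}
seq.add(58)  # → {4, 5, 9, 55, 58, 63, 89}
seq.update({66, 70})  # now {4, 5, 9, 55, 58, 63, 66, 70, 89}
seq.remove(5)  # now {4, 9, 55, 58, 63, 66, 70, 89}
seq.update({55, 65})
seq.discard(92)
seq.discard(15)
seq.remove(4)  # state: {9, 55, 58, 63, 65, 66, 70, 89}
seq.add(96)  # {9, 55, 58, 63, 65, 66, 70, 89, 96}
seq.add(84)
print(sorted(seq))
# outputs [9, 55, 58, 63, 65, 66, 70, 84, 89, 96]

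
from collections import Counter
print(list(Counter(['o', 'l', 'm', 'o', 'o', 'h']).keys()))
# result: ['o', 'l', 'm', 'h']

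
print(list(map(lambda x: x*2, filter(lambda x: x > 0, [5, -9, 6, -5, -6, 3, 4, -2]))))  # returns [10, 12, 6, 8]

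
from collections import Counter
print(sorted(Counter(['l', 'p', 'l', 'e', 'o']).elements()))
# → ['e', 'l', 'l', 'o', 'p']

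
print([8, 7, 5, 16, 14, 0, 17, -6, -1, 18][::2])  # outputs [8, 5, 14, 17, -1]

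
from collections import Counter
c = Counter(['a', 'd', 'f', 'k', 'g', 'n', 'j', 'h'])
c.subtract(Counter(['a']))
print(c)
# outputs Counter({'d': 1, 'f': 1, 'k': 1, 'g': 1, 'n': 1, 'j': 1, 'h': 1, 'a': 0})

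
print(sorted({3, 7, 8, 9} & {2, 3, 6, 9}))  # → [3, 9]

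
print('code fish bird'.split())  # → ['code', 'fish', 'bird']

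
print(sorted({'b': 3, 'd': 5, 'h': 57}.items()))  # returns [('b', 3), ('d', 5), ('h', 57)]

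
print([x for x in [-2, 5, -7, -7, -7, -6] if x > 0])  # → [5]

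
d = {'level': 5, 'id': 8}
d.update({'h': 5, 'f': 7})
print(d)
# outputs {'level': 5, 'id': 8, 'h': 5, 'f': 7}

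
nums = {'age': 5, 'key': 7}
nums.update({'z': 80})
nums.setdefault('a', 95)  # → 95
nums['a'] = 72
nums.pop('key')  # 7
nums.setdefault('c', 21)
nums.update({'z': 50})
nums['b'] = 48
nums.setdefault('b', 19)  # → 48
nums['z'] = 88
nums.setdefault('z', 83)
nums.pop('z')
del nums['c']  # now {'age': 5, 'a': 72, 'b': 48}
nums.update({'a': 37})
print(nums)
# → {'age': 5, 'a': 37, 'b': 48}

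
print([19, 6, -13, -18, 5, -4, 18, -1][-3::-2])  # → [-4, -18, 6]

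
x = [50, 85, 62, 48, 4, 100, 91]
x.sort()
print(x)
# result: [4, 48, 50, 62, 85, 91, 100]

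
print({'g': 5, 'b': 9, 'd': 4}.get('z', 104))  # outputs 104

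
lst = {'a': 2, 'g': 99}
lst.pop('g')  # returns 99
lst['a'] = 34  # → {'a': 34}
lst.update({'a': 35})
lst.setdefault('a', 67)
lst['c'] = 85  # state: {'a': 35, 'c': 85}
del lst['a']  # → {'c': 85}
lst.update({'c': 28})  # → {'c': 28}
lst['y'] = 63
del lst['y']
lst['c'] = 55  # {'c': 55}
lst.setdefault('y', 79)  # 79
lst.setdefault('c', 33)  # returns 55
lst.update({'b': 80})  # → {'c': 55, 'y': 79, 'b': 80}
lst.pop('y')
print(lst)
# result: {'c': 55, 'b': 80}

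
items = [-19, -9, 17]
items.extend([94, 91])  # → [-19, -9, 17, 94, 91]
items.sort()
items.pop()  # 94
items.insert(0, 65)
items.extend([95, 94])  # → [65, -19, -9, 17, 91, 95, 94]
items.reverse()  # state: [94, 95, 91, 17, -9, -19, 65]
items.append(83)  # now [94, 95, 91, 17, -9, -19, 65, 83]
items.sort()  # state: [-19, -9, 17, 65, 83, 91, 94, 95]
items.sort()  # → [-19, -9, 17, 65, 83, 91, 94, 95]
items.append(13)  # [-19, -9, 17, 65, 83, 91, 94, 95, 13]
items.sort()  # [-19, -9, 13, 17, 65, 83, 91, 94, 95]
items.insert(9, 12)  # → [-19, -9, 13, 17, 65, 83, 91, 94, 95, 12]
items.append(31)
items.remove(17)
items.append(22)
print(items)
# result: [-19, -9, 13, 65, 83, 91, 94, 95, 12, 31, 22]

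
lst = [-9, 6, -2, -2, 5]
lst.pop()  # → 5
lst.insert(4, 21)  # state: [-9, 6, -2, -2, 21]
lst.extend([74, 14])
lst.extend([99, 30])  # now [-9, 6, -2, -2, 21, 74, 14, 99, 30]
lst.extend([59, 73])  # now [-9, 6, -2, -2, 21, 74, 14, 99, 30, 59, 73]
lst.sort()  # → [-9, -2, -2, 6, 14, 21, 30, 59, 73, 74, 99]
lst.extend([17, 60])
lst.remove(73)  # [-9, -2, -2, 6, 14, 21, 30, 59, 74, 99, 17, 60]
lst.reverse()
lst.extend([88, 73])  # [60, 17, 99, 74, 59, 30, 21, 14, 6, -2, -2, -9, 88, 73]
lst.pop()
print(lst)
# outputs [60, 17, 99, 74, 59, 30, 21, 14, 6, -2, -2, -9, 88]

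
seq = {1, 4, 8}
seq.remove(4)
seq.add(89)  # {1, 8, 89}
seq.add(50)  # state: {1, 8, 50, 89}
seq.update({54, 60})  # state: {1, 8, 50, 54, 60, 89}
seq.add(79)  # {1, 8, 50, 54, 60, 79, 89}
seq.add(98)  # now {1, 8, 50, 54, 60, 79, 89, 98}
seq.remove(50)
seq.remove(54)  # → {1, 8, 60, 79, 89, 98}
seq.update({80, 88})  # {1, 8, 60, 79, 80, 88, 89, 98}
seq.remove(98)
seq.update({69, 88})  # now {1, 8, 60, 69, 79, 80, 88, 89}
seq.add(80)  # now {1, 8, 60, 69, 79, 80, 88, 89}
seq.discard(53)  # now {1, 8, 60, 69, 79, 80, 88, 89}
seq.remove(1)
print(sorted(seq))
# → [8, 60, 69, 79, 80, 88, 89]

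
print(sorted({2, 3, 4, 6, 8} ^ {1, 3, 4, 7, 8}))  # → [1, 2, 6, 7]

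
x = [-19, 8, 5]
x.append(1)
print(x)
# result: [-19, 8, 5, 1]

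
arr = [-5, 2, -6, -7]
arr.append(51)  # [-5, 2, -6, -7, 51]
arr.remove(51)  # [-5, 2, -6, -7]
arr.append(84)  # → [-5, 2, -6, -7, 84]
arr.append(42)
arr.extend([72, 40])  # [-5, 2, -6, -7, 84, 42, 72, 40]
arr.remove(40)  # [-5, 2, -6, -7, 84, 42, 72]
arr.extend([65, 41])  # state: [-5, 2, -6, -7, 84, 42, 72, 65, 41]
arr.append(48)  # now [-5, 2, -6, -7, 84, 42, 72, 65, 41, 48]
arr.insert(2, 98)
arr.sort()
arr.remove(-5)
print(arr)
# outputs [-7, -6, 2, 41, 42, 48, 65, 72, 84, 98]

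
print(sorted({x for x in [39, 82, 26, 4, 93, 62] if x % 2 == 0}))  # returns [4, 26, 62, 82]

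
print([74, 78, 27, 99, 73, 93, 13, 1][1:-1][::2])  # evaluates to [78, 99, 93]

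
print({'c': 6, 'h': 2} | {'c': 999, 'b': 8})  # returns {'c': 999, 'h': 2, 'b': 8}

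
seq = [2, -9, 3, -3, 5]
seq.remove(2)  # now [-9, 3, -3, 5]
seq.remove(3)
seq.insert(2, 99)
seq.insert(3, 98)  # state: [-9, -3, 99, 98, 5]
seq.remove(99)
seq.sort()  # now [-9, -3, 5, 98]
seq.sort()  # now [-9, -3, 5, 98]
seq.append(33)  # [-9, -3, 5, 98, 33]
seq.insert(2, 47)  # [-9, -3, 47, 5, 98, 33]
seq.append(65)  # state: [-9, -3, 47, 5, 98, 33, 65]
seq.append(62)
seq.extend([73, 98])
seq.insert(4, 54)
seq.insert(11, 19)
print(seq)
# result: [-9, -3, 47, 5, 54, 98, 33, 65, 62, 73, 98, 19]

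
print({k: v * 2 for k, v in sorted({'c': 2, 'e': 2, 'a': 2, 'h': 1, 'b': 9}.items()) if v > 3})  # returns {'b': 18}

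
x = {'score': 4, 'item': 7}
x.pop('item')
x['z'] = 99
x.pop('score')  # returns 4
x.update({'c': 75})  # {'z': 99, 'c': 75}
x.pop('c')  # 75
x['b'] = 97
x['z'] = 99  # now {'z': 99, 'b': 97}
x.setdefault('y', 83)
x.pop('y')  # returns 83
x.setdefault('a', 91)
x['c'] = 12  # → {'z': 99, 'b': 97, 'a': 91, 'c': 12}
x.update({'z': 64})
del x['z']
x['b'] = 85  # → {'b': 85, 'a': 91, 'c': 12}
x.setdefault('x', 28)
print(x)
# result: {'b': 85, 'a': 91, 'c': 12, 'x': 28}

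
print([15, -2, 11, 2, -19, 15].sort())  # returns None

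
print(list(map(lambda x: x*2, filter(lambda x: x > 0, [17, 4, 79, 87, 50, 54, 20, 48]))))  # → [34, 8, 158, 174, 100, 108, 40, 96]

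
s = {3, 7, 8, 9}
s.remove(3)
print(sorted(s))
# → [7, 8, 9]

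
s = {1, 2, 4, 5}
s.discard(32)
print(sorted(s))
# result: [1, 2, 4, 5]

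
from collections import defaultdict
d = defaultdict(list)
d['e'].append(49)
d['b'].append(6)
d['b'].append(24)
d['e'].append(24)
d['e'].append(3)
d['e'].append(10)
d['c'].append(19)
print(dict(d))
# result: {'e': [49, 24, 3, 10], 'b': [6, 24], 'c': [19]}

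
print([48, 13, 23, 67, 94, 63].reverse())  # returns None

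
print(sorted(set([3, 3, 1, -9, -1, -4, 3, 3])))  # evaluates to [-9, -4, -1, 1, 3]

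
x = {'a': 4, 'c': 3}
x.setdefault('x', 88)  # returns 88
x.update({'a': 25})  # {'a': 25, 'c': 3, 'x': 88}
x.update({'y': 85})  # {'a': 25, 'c': 3, 'x': 88, 'y': 85}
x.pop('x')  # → 88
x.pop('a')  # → 25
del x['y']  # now {'c': 3}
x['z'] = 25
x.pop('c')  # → 3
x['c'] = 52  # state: {'z': 25, 'c': 52}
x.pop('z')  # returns 25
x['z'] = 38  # {'c': 52, 'z': 38}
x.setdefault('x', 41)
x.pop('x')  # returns 41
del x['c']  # {'z': 38}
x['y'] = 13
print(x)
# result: {'z': 38, 'y': 13}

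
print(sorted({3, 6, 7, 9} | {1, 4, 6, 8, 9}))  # [1, 3, 4, 6, 7, 8, 9]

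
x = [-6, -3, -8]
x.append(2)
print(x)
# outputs [-6, -3, -8, 2]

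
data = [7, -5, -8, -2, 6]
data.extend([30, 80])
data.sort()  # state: [-8, -5, -2, 6, 7, 30, 80]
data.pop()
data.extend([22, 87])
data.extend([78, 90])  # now [-8, -5, -2, 6, 7, 30, 22, 87, 78, 90]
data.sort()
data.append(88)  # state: [-8, -5, -2, 6, 7, 22, 30, 78, 87, 90, 88]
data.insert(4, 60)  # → [-8, -5, -2, 6, 60, 7, 22, 30, 78, 87, 90, 88]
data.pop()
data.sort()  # [-8, -5, -2, 6, 7, 22, 30, 60, 78, 87, 90]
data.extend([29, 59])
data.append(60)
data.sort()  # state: [-8, -5, -2, 6, 7, 22, 29, 30, 59, 60, 60, 78, 87, 90]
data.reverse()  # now [90, 87, 78, 60, 60, 59, 30, 29, 22, 7, 6, -2, -5, -8]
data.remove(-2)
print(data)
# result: [90, 87, 78, 60, 60, 59, 30, 29, 22, 7, 6, -5, -8]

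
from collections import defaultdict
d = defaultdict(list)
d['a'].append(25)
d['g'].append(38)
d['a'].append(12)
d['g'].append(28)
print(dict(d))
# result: {'a': [25, 12], 'g': [38, 28]}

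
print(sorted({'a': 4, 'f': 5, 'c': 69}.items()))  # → [('a', 4), ('c', 69), ('f', 5)]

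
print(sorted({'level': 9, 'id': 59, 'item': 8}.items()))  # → [('id', 59), ('item', 8), ('level', 9)]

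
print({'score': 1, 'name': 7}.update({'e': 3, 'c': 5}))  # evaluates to None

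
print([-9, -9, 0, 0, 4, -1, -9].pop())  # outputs -9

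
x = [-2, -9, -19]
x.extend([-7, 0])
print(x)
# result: [-2, -9, -19, -7, 0]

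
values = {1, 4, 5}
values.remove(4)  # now {1, 5}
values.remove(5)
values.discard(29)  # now {1}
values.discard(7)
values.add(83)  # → {1, 83}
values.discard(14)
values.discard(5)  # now {1, 83}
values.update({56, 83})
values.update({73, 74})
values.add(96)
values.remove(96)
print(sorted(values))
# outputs [1, 56, 73, 74, 83]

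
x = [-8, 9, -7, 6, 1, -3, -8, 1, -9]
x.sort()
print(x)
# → [-9, -8, -8, -7, -3, 1, 1, 6, 9]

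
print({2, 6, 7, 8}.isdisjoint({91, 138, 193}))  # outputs True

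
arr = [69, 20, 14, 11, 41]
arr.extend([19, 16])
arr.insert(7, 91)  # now [69, 20, 14, 11, 41, 19, 16, 91]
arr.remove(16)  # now [69, 20, 14, 11, 41, 19, 91]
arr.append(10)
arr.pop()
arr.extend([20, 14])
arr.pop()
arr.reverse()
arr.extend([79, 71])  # [20, 91, 19, 41, 11, 14, 20, 69, 79, 71]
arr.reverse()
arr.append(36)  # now [71, 79, 69, 20, 14, 11, 41, 19, 91, 20, 36]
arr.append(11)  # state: [71, 79, 69, 20, 14, 11, 41, 19, 91, 20, 36, 11]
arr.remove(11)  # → [71, 79, 69, 20, 14, 41, 19, 91, 20, 36, 11]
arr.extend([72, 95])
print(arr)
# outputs [71, 79, 69, 20, 14, 41, 19, 91, 20, 36, 11, 72, 95]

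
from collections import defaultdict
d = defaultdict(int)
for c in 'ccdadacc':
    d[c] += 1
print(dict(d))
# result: {'c': 4, 'd': 2, 'a': 2}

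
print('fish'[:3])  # fis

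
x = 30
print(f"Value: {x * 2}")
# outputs Value: 60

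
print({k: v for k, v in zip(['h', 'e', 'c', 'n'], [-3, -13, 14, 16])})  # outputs {'h': -3, 'e': -13, 'c': 14, 'n': 16}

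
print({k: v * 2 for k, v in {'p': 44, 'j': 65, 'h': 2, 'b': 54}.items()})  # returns {'p': 88, 'j': 130, 'h': 4, 'b': 108}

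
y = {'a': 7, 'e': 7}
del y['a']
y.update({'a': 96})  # {'e': 7, 'a': 96}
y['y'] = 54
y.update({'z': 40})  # {'e': 7, 'a': 96, 'y': 54, 'z': 40}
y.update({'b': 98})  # {'e': 7, 'a': 96, 'y': 54, 'z': 40, 'b': 98}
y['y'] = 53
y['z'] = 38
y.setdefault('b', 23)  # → 98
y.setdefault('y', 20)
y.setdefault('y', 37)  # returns 53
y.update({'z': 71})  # {'e': 7, 'a': 96, 'y': 53, 'z': 71, 'b': 98}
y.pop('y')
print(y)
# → {'e': 7, 'a': 96, 'z': 71, 'b': 98}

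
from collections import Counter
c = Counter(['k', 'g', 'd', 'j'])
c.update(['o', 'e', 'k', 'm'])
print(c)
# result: Counter({'k': 2, 'g': 1, 'd': 1, 'j': 1, 'o': 1, 'e': 1, 'm': 1})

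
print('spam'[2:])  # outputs am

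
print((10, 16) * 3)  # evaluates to (10, 16, 10, 16, 10, 16)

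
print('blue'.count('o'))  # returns 0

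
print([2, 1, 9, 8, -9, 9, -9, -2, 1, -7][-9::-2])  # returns [1]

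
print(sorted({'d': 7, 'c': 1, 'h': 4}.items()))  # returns [('c', 1), ('d', 7), ('h', 4)]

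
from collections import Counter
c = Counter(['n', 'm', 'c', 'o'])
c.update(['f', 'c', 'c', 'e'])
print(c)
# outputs Counter({'c': 3, 'n': 1, 'm': 1, 'o': 1, 'f': 1, 'e': 1})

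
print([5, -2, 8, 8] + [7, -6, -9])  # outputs [5, -2, 8, 8, 7, -6, -9]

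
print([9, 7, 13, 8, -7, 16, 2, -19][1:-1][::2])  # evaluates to [7, 8, 16]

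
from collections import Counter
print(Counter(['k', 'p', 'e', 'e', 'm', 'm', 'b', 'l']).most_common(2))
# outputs [('e', 2), ('m', 2)]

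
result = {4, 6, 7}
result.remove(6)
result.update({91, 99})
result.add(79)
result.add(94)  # {4, 7, 79, 91, 94, 99}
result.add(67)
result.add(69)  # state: {4, 7, 67, 69, 79, 91, 94, 99}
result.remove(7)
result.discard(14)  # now {4, 67, 69, 79, 91, 94, 99}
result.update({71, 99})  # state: {4, 67, 69, 71, 79, 91, 94, 99}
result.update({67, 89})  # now {4, 67, 69, 71, 79, 89, 91, 94, 99}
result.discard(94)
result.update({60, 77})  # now {4, 60, 67, 69, 71, 77, 79, 89, 91, 99}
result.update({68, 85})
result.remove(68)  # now {4, 60, 67, 69, 71, 77, 79, 85, 89, 91, 99}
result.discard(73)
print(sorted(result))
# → [4, 60, 67, 69, 71, 77, 79, 85, 89, 91, 99]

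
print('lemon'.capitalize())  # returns Lemon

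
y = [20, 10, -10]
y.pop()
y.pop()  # 10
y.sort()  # [20]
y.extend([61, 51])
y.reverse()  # [51, 61, 20]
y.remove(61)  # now [51, 20]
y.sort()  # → [20, 51]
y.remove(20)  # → [51]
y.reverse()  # [51]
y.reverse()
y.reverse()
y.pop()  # 51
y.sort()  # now []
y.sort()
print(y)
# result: []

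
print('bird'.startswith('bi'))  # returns True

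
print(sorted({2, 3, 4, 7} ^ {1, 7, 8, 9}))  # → [1, 2, 3, 4, 8, 9]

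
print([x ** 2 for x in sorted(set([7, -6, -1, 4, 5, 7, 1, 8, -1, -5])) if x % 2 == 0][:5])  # [36, 16, 64]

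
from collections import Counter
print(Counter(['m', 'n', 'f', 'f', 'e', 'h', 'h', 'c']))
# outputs Counter({'f': 2, 'h': 2, 'm': 1, 'n': 1, 'e': 1, 'c': 1})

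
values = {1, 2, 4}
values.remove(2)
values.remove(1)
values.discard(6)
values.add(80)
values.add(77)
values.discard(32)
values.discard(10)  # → {4, 77, 80}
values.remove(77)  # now {4, 80}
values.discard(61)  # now {4, 80}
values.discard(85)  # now {4, 80}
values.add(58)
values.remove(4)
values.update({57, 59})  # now {57, 58, 59, 80}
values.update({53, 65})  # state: {53, 57, 58, 59, 65, 80}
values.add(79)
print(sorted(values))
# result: [53, 57, 58, 59, 65, 79, 80]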